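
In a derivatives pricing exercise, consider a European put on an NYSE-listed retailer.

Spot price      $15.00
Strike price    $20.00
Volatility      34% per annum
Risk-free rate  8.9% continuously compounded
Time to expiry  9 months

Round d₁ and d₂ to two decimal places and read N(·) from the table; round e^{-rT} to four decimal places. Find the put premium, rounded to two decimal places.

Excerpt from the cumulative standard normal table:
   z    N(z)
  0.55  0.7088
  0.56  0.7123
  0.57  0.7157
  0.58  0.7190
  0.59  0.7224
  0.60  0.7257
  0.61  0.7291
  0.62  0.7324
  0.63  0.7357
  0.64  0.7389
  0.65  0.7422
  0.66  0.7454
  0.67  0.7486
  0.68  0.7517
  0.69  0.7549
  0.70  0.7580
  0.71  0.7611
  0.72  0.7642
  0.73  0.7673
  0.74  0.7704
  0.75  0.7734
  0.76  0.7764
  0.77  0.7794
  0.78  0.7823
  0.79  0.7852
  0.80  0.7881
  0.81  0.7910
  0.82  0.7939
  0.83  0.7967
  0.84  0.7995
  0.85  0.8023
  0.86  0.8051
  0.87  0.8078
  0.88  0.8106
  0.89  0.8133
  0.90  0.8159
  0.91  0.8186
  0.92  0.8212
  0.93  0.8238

$4.38

T = 0.75;  σ√T = 0.2944
d₁ = [ln(15/20) + (0.089 + 0.34²/2)·0.75] / 0.2944 = [-0.2877 + 0.1101] / 0.2944 = -0.6031 → -0.60
d₂ = d₁ − σ√T = -0.6031 − 0.2944 = -0.8975 → -0.90
e^(−rT) = e^(−0.089·0.75) = 0.9354
N(−d₂) = N(0.90) = 0.8159;  N(−d₁) = N(0.60) = 0.7257
P = 20·0.9354·0.8159 − 15·0.7257 = 15.2639 − 10.8855 = 4.3784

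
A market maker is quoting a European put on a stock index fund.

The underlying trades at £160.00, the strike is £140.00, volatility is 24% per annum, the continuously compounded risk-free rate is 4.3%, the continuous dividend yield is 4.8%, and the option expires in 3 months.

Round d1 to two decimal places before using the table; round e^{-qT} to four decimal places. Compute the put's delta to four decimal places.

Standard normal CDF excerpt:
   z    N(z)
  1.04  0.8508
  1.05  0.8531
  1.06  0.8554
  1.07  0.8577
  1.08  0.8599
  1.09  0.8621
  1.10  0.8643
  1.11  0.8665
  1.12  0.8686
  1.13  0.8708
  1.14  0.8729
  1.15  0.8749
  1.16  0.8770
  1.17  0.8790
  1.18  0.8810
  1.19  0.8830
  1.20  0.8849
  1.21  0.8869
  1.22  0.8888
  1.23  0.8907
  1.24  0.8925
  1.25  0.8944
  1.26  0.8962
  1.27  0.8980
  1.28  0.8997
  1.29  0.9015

σ√T = 0.24 × 0.5000 = 0.1200
ln(S/K) + (r − q + σ²/2)T = ln(160/140) + (0.043 − 0.048 + 0.24²/2)·0.25 = 0.1335 + 0.0059 = 0.1395
d₁ = 0.1395 / 0.1200 = 1.1623 which rounds to 1.16
N(d₁) = N(1.16) = 0.8770
Δ_put = e^(−qT)·(N(d₁) − 1) = 0.9881·(0.8770 − 1) = -0.1215

-0.1215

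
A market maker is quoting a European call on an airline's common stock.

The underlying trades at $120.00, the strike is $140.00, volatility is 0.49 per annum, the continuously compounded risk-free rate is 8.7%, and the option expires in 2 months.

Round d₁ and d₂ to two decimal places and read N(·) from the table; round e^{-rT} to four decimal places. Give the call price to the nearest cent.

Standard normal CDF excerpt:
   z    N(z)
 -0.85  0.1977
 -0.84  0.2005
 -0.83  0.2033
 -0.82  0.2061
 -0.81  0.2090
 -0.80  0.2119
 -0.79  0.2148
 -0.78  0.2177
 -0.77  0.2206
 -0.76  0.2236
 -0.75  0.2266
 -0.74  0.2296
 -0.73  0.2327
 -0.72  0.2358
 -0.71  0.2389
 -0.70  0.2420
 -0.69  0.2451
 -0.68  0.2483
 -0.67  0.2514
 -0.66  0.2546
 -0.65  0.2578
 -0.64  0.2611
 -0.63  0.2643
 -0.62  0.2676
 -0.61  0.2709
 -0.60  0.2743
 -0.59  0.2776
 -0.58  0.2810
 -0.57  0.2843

$3.68

T = 0.1667;  σ√T = 0.2000
d₁ = [ln(120/140) + (0.087 + 0.49²/2)·0.1667] / 0.2000 = [-0.1542 + 0.0345] / 0.2000 = -0.5981 ≈ -0.60
d₂ = d₁ − σ√T = -0.5981 − 0.2000 = -0.7981 ≈ -0.80
exp(−rT) = exp(−0.087·0.1667) = 0.9856
N(d₁) = N(-0.60) = 0.2743;  N(d₂) = N(-0.80) = 0.2119
C = 120·0.2743 − 140·0.9856·0.2119 = 32.9160 − 29.2388 = 3.6772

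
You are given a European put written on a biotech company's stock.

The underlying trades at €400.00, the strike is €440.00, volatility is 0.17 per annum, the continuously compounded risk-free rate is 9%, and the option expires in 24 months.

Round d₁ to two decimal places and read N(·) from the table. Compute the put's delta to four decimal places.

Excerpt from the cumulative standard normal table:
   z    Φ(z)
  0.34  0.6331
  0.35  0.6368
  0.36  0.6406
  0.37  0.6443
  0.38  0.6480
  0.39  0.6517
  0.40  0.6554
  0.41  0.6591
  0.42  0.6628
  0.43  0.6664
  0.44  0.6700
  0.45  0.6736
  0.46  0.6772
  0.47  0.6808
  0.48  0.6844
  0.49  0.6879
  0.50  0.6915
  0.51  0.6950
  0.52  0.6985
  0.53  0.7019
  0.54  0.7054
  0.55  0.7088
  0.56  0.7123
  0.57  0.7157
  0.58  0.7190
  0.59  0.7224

-0.3192

T = 2;  σ√T = 0.2404
d₁ = [ln(400/440) + (0.09 + ½·0.17²)·2] / (σ√T) = (-0.0953 + 0.2089) / 0.2404 = 0.4725 which rounds to 0.47
N(d₁) = N(0.47) = 0.6808
Δ_put = N(d₁) − 1 = 0.6808 − 1 = -0.3192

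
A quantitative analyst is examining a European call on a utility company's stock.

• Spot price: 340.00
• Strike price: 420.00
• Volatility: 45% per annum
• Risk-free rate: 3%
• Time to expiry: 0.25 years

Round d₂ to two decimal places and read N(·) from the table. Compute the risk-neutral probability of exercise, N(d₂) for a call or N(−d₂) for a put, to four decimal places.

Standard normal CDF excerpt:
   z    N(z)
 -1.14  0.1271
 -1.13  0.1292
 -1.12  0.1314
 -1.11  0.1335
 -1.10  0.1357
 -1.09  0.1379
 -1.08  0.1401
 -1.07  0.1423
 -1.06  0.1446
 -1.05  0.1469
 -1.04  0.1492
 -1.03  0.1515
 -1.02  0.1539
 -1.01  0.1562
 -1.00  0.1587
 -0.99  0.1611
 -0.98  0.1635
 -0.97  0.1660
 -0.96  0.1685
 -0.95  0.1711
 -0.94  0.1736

0.1539

T = 0.25;  σ√T = 0.2250
ln(S/K) + (r + σ²/2)T = ln(340/420) + (0.03 + 0.45²/2)·0.25 = -0.2113 + 0.0328 = -0.1785
d₁ = -0.1785 / 0.2250 = -0.7933 ≈ -0.79
d₂ = d₁ − σ√T = -0.7933 − 0.2250 = -1.0183 ≈ -1.02
Risk-neutral Pr[S_T > K] = N(d₂) = N(-1.02) = 0.1539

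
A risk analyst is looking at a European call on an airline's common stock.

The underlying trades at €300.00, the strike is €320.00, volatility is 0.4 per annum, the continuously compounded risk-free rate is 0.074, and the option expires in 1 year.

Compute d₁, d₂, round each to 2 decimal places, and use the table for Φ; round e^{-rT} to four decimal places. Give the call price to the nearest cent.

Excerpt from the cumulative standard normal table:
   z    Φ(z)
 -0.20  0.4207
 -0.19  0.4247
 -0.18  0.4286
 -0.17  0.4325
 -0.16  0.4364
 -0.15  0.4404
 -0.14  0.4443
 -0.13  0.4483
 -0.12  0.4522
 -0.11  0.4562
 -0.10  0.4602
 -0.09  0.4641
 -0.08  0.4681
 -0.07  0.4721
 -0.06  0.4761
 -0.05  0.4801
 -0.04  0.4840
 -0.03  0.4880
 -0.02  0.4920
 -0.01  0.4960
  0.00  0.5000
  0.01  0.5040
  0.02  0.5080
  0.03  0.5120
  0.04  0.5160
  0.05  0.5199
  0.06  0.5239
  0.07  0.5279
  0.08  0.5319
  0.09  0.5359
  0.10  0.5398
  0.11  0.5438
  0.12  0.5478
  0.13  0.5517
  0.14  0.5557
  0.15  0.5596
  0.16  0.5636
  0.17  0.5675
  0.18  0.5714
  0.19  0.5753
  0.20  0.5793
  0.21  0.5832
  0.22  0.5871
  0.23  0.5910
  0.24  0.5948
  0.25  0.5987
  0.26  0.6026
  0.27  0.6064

T = 1;  σ√T = 0.4000
ln(S/K) + (r + σ²/2)T = ln(300/320) + (0.074 + 0.4²/2)·1 = -0.0645 + 0.1540 = 0.0895
d₁ = 0.0895 / 0.4000 = 0.2237 which rounds to 0.22
d₂ = d₁ − σ√T = 0.2237 − 0.4000 = -0.1763 which rounds to -0.18
exp(−rT) = exp(−0.074·1) = 0.9287
N(d₁) = N(0.22) = 0.5871;  N(d₂) = N(-0.18) = 0.4286
C = 300·0.5871 − 320·0.9287·0.4286 = 176.1300 − 127.3731 = 48.7569

€48.76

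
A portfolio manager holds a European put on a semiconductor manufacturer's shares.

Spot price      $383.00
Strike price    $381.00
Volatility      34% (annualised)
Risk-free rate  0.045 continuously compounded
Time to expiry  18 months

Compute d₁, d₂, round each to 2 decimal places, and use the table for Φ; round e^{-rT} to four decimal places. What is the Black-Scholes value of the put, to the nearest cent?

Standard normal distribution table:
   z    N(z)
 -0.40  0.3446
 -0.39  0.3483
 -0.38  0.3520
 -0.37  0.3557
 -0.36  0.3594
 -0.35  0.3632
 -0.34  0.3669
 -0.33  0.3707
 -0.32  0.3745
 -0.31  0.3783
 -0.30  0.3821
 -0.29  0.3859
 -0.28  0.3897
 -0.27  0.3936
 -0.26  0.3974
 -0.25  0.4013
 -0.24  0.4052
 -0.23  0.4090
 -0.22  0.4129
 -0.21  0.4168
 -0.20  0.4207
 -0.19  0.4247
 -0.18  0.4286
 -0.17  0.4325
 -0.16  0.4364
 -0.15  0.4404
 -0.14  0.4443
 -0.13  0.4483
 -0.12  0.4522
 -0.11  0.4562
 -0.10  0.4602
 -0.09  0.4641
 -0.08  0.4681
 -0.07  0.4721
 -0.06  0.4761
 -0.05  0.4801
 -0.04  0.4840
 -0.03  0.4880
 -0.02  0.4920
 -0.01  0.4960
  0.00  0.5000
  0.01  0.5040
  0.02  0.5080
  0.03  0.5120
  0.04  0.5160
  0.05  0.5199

$47.52

σ√T = 0.34 × 1.2247 = 0.4164
ln(S/K) + (r + σ²/2)T = ln(383/381) + (0.045 + 0.34²/2)·1.5 = 0.0052 + 0.1542 = 0.1594
d₁ = 0.1594 / 0.4164 = 0.3829 ⇒ 0.38
d₂ = d₁ − σ√T = 0.3829 − 0.4164 = -0.0335 ⇒ -0.03
exp(−rT) = exp(−0.045·1.5) = 0.9347
N(−d₂) = N(0.03) = 0.5120;  N(−d₁) = N(-0.38) = 0.3520
P = 381·0.9347·0.5120 − 383·0.3520 = 182.3338 − 134.8160 = 47.5178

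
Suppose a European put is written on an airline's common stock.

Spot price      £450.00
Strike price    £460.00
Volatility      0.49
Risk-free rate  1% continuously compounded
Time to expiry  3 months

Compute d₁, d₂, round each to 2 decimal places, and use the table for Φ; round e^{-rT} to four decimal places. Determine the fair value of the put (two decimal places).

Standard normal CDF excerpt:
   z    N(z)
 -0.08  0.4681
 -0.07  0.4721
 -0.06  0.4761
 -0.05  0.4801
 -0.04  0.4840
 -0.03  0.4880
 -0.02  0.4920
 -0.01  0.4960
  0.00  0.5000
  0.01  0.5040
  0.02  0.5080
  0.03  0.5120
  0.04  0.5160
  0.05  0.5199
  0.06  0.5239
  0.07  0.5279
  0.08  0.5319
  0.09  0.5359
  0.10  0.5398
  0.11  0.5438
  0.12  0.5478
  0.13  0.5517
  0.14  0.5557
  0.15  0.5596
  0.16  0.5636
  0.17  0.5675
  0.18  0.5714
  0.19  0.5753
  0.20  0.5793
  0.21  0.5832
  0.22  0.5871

σ√T = 0.49 × 0.5000 = 0.2450
d₁ = [ln(450/460) + (0.01 + 0.49²/2)·0.25] / 0.2450 = [-0.0220 + 0.0325] / 0.2450 = 0.0430 ⇒ 0.04
d₂ = d₁ − σ√T = 0.0430 − 0.2450 = -0.2020 ⇒ -0.20
exp(−rT) = exp(−0.01·0.25) = 0.9975
N(−d₂) = N(0.20) = 0.5793;  N(−d₁) = N(-0.04) = 0.4840
P = 460·0.9975·0.5793 − 450·0.4840 = 265.8118 − 217.8000 = 48.0118

£48.01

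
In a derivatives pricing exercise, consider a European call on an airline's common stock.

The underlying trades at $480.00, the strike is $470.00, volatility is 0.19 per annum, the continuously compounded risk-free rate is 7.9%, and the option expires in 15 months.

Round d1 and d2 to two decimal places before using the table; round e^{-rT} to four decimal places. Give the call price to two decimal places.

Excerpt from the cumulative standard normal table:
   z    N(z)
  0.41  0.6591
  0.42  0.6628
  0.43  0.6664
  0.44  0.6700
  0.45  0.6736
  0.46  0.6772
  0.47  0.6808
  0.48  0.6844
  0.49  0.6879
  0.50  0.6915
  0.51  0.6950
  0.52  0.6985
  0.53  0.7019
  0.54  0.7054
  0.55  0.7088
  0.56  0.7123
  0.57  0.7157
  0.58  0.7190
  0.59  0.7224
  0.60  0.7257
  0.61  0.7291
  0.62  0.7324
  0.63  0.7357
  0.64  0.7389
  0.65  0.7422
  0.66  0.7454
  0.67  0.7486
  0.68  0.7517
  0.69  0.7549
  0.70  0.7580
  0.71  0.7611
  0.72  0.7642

σ√T = 0.19·√1.25 = 0.2124
d₁ = [ln(480/470) + (0.079 + 0.19²/2)·1.25] / 0.2124 = [0.0211 + 0.1213] / 0.2124 = 0.6702 → 0.67
d₂ = d₁ − σ√T = 0.6702 − 0.2124 = 0.4578 → 0.46
exp(−rT) = exp(−0.079·1.25) = 0.9060
C = 480·N(0.67) − 470·0.9060·N(0.46) = 480·0.7486 − 470·0.9060·0.6772 = 359.3280 − 288.3653 = 70.9627

$70.96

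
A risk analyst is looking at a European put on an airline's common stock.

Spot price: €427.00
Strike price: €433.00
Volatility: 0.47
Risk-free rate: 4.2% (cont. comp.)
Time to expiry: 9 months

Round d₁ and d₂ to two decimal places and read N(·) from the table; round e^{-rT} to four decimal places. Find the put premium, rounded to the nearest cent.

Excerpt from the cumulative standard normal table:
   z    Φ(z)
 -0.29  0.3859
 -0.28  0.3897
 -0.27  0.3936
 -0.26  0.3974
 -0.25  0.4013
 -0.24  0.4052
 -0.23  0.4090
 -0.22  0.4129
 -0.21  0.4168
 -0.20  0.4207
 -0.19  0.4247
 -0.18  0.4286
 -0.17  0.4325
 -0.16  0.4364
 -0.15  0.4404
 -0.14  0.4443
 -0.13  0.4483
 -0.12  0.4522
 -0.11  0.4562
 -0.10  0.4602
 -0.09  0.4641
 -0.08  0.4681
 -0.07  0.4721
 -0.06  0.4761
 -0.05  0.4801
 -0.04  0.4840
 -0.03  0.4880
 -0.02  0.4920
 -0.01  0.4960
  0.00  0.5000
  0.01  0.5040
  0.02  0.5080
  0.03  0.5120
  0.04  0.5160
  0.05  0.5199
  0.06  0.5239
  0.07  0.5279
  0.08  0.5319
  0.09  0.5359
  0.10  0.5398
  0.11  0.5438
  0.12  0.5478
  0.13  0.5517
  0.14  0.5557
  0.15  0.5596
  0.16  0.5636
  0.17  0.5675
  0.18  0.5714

€65.12

σ√T = 0.47 × 0.8660 = 0.4070
ln(S/K) + (r + σ²/2)T = ln(427/433) + (0.042 + 0.47²/2)·0.75 = -0.0140 + 0.1143 = 0.1004
d₁ = 0.1004 / 0.4070 = 0.2466 → 0.25
d₂ = d₁ − σ√T = 0.2466 − 0.4070 = -0.1604 → -0.16
exp(−rT) = exp(−0.042·0.75) = 0.9690
N(−d₂) = N(0.16) = 0.5636;  N(−d₁) = N(-0.25) = 0.4013
P = 433·0.9690·0.5636 − 427·0.4013 = 236.4736 − 171.3551 = 65.1185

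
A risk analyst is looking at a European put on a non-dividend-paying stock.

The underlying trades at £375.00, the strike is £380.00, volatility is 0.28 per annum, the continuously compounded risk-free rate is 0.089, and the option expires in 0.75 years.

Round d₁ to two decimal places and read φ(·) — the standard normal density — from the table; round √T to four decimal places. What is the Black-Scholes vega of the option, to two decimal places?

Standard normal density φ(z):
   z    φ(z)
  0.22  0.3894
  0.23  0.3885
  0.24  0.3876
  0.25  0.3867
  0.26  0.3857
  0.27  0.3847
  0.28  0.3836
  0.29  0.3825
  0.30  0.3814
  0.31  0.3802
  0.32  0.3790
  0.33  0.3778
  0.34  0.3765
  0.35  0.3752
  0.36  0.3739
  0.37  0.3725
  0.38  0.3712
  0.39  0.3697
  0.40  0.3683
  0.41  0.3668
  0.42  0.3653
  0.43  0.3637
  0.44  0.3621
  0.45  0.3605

σ√T = 0.28 × 0.8660 = 0.2425
ln(S/K) + (r + σ²/2)T = ln(375/380) + (0.089 + 0.28²/2)·0.75 = -0.0132 + 0.0962 = 0.0829
d₁ = 0.0829 / 0.2425 = 0.3419 which rounds to 0.34
√T = √0.75 = 0.8660
φ(d₁) = φ(0.34) = 0.3765
vega = S·φ(d₁)·√T = 375·0.3765·0.8660 = 122.2684
(Vega is the same for a European call and put with the same parameters.)

122.27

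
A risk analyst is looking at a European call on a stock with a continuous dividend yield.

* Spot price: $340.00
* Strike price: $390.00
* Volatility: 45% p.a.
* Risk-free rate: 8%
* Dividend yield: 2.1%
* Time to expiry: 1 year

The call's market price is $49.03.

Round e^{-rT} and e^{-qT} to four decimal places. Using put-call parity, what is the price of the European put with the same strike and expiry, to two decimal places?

e^(−qT) = e^(−0.021·1) = 0.9792;  e^(−rT) = e^(−0.08·1) = 0.9231
Put-call parity: C − P = S·e^(−qT) − K·e^(−rT) = 340·0.9792 − 390·0.9231 = 332.9280 − 360.0090 = -27.0810
P = C − (C − P) = 49.03 − (-27.0810) = 76.1110

$76.11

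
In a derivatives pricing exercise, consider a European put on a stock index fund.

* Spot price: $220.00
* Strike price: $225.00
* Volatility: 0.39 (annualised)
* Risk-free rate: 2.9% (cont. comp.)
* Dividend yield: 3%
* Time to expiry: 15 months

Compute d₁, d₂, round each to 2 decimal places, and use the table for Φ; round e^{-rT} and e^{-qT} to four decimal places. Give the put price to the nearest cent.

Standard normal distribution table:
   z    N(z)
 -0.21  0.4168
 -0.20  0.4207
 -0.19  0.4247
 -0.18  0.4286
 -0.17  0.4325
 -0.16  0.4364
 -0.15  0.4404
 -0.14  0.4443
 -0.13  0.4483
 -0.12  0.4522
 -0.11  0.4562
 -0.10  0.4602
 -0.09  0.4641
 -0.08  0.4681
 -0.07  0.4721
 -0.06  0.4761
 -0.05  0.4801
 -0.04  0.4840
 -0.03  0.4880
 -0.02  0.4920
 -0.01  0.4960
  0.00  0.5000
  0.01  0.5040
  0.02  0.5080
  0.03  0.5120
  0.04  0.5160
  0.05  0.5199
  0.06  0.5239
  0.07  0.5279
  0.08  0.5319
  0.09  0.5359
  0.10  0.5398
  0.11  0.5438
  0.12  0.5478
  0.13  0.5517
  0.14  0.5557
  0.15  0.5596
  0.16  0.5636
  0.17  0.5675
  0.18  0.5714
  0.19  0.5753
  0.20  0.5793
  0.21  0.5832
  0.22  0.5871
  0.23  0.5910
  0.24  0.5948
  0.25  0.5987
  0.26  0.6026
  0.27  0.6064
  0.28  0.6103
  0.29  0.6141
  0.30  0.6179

T = 1.25;  σ√T = 0.4360
d₁ = [ln(220/225) + (0.029 − 0.03 + 0.39²/2)·1.25] / 0.4360 = [-0.0225 + 0.0938] / 0.4360 = 0.1636 ⇒ 0.16
d₂ = d₁ − σ√T = 0.1636 − 0.4360 = -0.2724 ⇒ -0.27
e^(−qT) = e^(−0.03·1.25) = 0.9632;  e^(−rT) = e^(−0.029·1.25) = 0.9644
N(−d₂) = N(0.27) = 0.6064;  N(−d₁) = N(-0.16) = 0.4364
P = 225·0.9644·0.6064 − 220·0.9632·0.4364 = 131.5827 − 92.4749 = 39.1078

$39.11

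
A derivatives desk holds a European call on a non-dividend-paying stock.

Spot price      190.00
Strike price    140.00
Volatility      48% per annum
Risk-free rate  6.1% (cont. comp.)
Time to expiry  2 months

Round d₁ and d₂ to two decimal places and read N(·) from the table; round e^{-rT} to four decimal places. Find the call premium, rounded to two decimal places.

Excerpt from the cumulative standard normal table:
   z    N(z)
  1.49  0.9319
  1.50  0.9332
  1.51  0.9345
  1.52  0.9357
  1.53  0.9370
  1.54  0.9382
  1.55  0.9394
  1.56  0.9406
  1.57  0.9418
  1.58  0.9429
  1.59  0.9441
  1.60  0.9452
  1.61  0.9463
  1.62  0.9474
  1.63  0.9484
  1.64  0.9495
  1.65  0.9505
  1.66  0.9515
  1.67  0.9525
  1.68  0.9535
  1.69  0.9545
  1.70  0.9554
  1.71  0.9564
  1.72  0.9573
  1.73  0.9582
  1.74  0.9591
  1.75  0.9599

52.21

σ√T = 0.48·√0.1667 = 0.1960
d₁ = [ln(190/140) + (0.061 + ½·0.48²)·0.1667] / (σ√T) = (0.3054 + 0.0294) / 0.1960 = 1.7083 which rounds to 1.71
d₂ = 1.7083 − 0.1960 = 1.5123 which rounds to 1.51
exp(−rT) = exp(−0.061·0.1667) = 0.9899
N(d₁) = N(1.71) = 0.9564;  N(d₂) = N(1.51) = 0.9345
C = 190·0.9564 − 140·0.9899·0.9345 = 181.7160 − 129.5086 = 52.2074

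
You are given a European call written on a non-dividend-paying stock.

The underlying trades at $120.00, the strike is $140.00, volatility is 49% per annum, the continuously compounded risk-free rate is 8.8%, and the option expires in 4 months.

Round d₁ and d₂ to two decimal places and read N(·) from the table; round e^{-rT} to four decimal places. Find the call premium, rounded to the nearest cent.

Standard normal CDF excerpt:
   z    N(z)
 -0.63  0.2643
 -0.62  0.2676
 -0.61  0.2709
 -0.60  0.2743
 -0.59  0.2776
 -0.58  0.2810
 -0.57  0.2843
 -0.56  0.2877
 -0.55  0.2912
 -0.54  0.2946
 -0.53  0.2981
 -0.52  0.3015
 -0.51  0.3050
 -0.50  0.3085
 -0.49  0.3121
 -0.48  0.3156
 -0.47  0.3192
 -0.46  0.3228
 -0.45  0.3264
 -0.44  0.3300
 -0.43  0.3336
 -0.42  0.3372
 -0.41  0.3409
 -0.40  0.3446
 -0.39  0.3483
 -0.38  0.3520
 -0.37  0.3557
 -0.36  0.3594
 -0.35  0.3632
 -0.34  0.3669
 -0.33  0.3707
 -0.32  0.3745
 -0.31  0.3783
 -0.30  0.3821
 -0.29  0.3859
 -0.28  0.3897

$7.65

σ√T = 0.49·√0.3333 = 0.2829
d₁ = [ln(120/140) + (0.088 + 0.49²/2)·0.3333] / 0.2829 = [-0.1542 + 0.0693] / 0.2829 = -0.2998 ≈ -0.30
d₂ = d₁ − σ√T = -0.2998 − 0.2829 = -0.5827 ≈ -0.58
e^(−rT) = e^(−0.088·0.3333) = 0.9711
N(d₁) = N(-0.30) = 0.3821;  N(d₂) = N(-0.58) = 0.2810
C = 120·0.3821 − 140·0.9711·0.2810 = 45.8520 − 38.2031 = 7.6489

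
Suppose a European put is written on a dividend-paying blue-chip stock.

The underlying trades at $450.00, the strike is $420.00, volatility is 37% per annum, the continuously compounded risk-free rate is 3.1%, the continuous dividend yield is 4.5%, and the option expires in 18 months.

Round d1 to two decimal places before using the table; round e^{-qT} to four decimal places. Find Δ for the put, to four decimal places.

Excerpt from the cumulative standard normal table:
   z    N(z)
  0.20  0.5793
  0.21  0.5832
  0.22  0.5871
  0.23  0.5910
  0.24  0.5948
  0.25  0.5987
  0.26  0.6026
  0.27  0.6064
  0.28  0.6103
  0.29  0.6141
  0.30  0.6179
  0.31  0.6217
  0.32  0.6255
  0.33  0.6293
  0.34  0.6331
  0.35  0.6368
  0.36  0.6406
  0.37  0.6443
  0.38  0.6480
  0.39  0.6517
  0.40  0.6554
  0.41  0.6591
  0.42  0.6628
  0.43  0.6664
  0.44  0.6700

-0.3465

σ√T = 0.37·√1.5 = 0.4532
d₁ = [ln(450/420) + (0.031 − 0.045 + 0.37²/2)·1.5] / 0.4532 = [0.0690 + 0.0817] / 0.4532 = 0.3325 ≈ 0.33
N(d₁) = N(0.33) = 0.6293
Δ_put = exp(−qT)·(N(d₁) − 1) = 0.9347·(0.6293 − 1) = -0.3465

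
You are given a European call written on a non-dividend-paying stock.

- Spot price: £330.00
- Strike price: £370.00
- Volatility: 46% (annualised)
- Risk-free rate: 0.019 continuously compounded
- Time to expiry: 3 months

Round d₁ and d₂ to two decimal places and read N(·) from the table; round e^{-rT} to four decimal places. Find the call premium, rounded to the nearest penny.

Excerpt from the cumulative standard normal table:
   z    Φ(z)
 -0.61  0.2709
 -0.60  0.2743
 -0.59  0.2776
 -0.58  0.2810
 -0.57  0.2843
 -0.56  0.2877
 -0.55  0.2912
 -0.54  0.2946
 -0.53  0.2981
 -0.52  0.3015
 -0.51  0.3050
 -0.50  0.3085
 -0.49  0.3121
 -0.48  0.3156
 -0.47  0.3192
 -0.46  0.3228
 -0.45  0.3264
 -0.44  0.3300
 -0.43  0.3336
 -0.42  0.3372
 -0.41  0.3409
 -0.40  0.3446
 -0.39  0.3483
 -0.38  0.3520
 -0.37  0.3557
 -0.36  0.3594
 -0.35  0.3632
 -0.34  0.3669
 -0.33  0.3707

£16.37

σ√T = 0.46 × 0.5000 = 0.2300
d₁ = [ln(330/370) + (0.019 + ½·0.46²)·0.25] / (σ√T) = (-0.1144 + 0.0312) / 0.2300 = -0.3618 → -0.36
d₂ = -0.3618 − 0.2300 = -0.5918 → -0.59
exp(−rT) = exp(−0.019·0.25) = 0.9953
N(d₁) = N(-0.36) = 0.3594;  N(d₂) = N(-0.59) = 0.2776
C = 330·0.3594 − 370·0.9953·0.2776 = 118.6020 − 102.2293 = 16.3727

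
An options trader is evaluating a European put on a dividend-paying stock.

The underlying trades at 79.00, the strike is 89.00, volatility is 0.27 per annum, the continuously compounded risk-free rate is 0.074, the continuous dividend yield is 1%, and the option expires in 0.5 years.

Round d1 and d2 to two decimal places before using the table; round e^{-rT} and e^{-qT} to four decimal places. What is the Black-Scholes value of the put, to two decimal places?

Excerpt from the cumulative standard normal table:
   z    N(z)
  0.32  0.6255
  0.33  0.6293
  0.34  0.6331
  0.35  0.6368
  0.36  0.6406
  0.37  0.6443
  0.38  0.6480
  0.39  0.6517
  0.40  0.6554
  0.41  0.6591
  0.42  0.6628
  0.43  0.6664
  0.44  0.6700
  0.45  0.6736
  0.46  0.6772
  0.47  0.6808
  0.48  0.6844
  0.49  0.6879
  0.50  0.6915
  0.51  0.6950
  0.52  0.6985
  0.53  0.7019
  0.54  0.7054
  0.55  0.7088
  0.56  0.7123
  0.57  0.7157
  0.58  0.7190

σ√T = 0.27·√0.5 = 0.1909
d₁ = [ln(79/89) + (0.074 − 0.01 + ½·0.27²)·0.5] / (σ√T) = (-0.1192 + 0.0502) / 0.1909 = -0.3612 ≈ -0.36
d₂ = -0.3612 − 0.1909 = -0.5521 ≈ -0.55
exp(−qT) = exp(−0.01·0.5) = 0.9950;  exp(−rT) = exp(−0.074·0.5) = 0.9637
P = 89·0.9637·N(0.55) − 79·0.9950·N(0.36) = 89·0.9637·0.7088 − 79·0.9950·0.6406 = 60.7933 − 50.3544 = 10.4389

10.44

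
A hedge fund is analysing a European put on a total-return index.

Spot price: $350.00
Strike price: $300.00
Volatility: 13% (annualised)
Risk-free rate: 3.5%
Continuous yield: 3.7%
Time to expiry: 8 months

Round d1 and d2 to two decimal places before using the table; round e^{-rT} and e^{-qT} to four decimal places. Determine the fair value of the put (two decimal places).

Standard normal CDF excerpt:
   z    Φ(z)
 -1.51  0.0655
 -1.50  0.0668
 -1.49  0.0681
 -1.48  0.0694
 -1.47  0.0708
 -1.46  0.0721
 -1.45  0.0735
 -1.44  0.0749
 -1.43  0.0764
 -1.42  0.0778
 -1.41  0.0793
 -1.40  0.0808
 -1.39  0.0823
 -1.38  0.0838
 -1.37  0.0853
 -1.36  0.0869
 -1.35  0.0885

σ√T = 0.13 × 0.8165 = 0.1061
ln(S/K) + (r − q + σ²/2)T = ln(350/300) + (0.035 − 0.037 + 0.13²/2)·0.6667 = 0.1542 + 0.0043 = 0.1585
d₁ = 0.1585 / 0.1061 = 1.4928 which rounds to 1.49
d₂ = d₁ − σ√T = 1.4928 − 0.1061 = 1.3866 which rounds to 1.39
e^(−qT) = e^(−0.037·0.6667) = 0.9756;  e^(−rT) = e^(−0.035·0.6667) = 0.9769
N(−d₂) = N(-1.39) = 0.0823;  N(−d₁) = N(-1.49) = 0.0681
P = 300·0.9769·0.0823 − 350·0.9756·0.0681 = 24.1197 − 23.2534 = 0.8662

$0.87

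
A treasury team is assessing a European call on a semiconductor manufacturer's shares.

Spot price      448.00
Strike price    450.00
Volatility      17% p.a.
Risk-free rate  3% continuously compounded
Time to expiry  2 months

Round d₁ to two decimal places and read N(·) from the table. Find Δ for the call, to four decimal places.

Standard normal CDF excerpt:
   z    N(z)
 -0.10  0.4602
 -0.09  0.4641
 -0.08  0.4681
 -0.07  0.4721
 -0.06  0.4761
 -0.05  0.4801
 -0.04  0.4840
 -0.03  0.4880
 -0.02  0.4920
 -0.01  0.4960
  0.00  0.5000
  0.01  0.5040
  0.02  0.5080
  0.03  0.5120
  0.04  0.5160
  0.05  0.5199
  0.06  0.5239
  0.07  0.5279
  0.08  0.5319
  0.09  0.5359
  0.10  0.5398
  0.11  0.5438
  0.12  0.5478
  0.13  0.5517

0.5160

σ√T = 0.17·√0.1667 = 0.0694
d₁ = [ln(448/450) + (0.03 + 0.17²/2)·0.1667] / 0.0694 = [-0.0045 + 0.0074] / 0.0694 = 0.0426 ⇒ 0.04
N(d₁) = N(0.04) = 0.5160
Δ_call = N(d₁) = 0.5160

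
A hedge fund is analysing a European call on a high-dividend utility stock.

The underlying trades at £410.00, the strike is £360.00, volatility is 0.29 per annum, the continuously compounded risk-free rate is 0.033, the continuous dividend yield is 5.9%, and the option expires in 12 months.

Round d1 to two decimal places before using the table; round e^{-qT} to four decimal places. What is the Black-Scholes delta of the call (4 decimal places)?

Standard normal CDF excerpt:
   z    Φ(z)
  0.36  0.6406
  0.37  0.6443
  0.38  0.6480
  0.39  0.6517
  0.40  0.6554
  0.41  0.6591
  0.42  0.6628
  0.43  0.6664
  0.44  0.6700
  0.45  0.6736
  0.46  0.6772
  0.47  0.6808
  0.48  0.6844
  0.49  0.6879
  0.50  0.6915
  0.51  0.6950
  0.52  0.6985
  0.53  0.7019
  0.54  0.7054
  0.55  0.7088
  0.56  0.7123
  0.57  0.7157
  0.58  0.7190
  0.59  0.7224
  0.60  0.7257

T = 1;  σ√T = 0.2900
d₁ = [ln(410/360) + (0.033 − 0.059 + 0.29²/2)·1] / 0.2900 = [0.1301 + 0.0161] / 0.2900 = 0.5038 ⇒ 0.50
N(d₁) = N(0.50) = 0.6915
Δ_call = exp(−qT)·N(d₁) = 0.9427·0.6915 = 0.6519

0.6519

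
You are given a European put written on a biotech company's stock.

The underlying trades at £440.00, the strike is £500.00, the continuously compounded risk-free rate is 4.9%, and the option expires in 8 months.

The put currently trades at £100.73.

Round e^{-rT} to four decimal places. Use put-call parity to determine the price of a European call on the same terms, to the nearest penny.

exp(−rT) = exp(−0.049·0.6667) = 0.9679
Put-call parity: C − P = S − K·e^(−rT) = 440 − 500·0.9679 = 440 − 483.9500 = -43.9500
C = P + (C − P) = 100.73 + (-43.9500) = 56.7800

£56.78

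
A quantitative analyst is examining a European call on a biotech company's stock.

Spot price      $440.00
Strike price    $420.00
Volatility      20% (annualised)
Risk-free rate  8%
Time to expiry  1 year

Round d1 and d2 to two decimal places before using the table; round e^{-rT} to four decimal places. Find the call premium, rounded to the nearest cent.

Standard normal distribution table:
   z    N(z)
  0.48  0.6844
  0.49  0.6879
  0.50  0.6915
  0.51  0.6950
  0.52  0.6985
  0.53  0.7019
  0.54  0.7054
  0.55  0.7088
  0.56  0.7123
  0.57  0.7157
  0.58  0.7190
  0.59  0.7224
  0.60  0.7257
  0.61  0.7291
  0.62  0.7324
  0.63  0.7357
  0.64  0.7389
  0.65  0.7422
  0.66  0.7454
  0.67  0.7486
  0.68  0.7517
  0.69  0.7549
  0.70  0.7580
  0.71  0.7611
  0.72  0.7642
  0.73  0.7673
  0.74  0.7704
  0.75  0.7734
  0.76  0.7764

σ√T = 0.2·√1 = 0.2000
d₁ = [ln(440/420) + (0.08 + 0.2²/2)·1] / 0.2000 = [0.0465 + 0.1000] / 0.2000 = 0.7326 ≈ 0.73
d₂ = d₁ − σ√T = 0.7326 − 0.2000 = 0.5326 ≈ 0.53
exp(−rT) = exp(−0.08·1) = 0.9231
N(d₁) = N(0.73) = 0.7673;  N(d₂) = N(0.53) = 0.7019
C = 440·0.7673 − 420·0.9231·0.7019 = 337.6120 − 272.1280 = 65.4840

$65.48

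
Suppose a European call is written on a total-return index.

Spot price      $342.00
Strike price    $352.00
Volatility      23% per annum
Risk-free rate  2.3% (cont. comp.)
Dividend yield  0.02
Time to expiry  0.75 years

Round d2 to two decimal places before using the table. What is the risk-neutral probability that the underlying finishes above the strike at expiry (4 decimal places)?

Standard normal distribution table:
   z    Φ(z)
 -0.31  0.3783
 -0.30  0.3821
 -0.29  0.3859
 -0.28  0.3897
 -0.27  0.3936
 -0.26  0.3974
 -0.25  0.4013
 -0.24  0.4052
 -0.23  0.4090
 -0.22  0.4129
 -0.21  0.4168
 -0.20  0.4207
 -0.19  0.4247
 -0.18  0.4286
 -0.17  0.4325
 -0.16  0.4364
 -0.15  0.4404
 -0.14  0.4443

0.4090

σ√T = 0.23 × 0.8660 = 0.1992
d₁ = [ln(342/352) + (0.023 − 0.02 + 0.23²/2)·0.75] / 0.1992 = [-0.0288 + 0.0221] / 0.1992 = -0.0338 ⇒ -0.03
d₂ = d₁ − σ√T = -0.0338 − 0.1992 = -0.2330 ⇒ -0.23
Pr(exercise) under Q = N(d₂) = 0.4090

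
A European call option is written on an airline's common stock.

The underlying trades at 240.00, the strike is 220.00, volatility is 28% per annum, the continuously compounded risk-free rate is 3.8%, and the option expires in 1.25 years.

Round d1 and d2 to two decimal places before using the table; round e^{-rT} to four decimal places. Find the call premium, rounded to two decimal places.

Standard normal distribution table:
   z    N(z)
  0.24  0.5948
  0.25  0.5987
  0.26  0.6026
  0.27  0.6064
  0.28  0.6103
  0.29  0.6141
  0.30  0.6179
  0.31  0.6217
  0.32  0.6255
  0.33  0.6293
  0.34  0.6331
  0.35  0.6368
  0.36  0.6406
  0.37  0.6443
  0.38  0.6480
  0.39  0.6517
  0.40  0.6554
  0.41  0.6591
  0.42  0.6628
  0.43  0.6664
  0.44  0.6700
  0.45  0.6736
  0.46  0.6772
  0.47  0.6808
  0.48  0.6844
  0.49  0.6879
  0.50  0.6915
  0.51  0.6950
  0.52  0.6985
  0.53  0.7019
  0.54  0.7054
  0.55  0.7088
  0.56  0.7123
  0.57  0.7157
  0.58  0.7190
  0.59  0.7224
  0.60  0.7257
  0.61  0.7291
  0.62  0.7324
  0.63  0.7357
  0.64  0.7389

46.16

σ√T = 0.28 × 1.1180 = 0.3130
ln(S/K) + (r + σ²/2)T = ln(240/220) + (0.038 + 0.28²/2)·1.25 = 0.0870 + 0.0965 = 0.1835
d₁ = 0.1835 / 0.3130 = 0.5862 → 0.59
d₂ = d₁ − σ√T = 0.5862 − 0.3130 = 0.2732 → 0.27
e^(−rT) = e^(−0.038·1.25) = 0.9536
N(d₁) = N(0.59) = 0.7224;  N(d₂) = N(0.27) = 0.6064
C = 240·0.7224 − 220·0.9536·0.6064 = 173.3760 − 127.2179 = 46.1581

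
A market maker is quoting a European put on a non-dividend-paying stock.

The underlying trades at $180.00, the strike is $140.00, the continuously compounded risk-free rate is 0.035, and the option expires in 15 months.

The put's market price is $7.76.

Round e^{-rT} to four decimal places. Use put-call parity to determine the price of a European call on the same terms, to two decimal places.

exp(−rT) = exp(−0.035·1.25) = 0.9572
Put-call parity: C − P = S − K·e^(−rT) = 180 − 140·0.9572 = 180 − 134.0080 = 45.9920
C = P + (C − P) = 7.76 + (45.9920) = 53.7520

$53.75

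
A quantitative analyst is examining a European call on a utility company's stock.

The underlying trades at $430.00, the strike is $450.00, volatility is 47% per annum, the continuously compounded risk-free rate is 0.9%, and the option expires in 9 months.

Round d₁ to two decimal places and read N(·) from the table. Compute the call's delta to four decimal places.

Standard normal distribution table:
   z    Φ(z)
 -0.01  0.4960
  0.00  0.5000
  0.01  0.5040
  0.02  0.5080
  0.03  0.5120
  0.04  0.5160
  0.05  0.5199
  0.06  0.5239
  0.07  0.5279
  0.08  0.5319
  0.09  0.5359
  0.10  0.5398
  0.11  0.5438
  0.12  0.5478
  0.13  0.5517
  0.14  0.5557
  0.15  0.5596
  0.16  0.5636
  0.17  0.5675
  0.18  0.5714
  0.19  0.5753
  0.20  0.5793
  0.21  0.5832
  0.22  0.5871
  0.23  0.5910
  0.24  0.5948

0.5438

σ√T = 0.47 × 0.8660 = 0.4070
d₁ = [ln(430/450) + (0.009 + 0.47²/2)·0.75] / 0.4070 = [-0.0455 + 0.0896] / 0.4070 = 0.1084 ⇒ 0.11
N(d₁) = N(0.11) = 0.5438
Δ_call = N(d₁) = 0.5438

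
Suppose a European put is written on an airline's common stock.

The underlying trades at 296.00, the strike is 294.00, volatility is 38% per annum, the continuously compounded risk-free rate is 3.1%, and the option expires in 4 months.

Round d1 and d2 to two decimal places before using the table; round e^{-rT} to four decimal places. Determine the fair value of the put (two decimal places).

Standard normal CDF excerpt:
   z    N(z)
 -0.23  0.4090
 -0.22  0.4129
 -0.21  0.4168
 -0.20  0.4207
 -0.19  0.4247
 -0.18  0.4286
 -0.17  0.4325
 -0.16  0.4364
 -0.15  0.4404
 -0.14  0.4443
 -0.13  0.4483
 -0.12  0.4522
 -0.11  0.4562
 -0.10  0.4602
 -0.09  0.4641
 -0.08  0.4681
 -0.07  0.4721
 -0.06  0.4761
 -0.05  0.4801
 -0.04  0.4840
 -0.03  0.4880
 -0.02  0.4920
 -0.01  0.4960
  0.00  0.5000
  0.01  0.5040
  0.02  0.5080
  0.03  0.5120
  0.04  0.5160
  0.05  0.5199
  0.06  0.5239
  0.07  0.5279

σ√T = 0.38·√0.3333 = 0.2194
ln(S/K) + (r + σ²/2)T = ln(296/294) + (0.031 + 0.38²/2)·0.3333 = 0.0068 + 0.0344 = 0.0412
d₁ = 0.0412 / 0.2194 = 0.1877 which rounds to 0.19
d₂ = d₁ − σ√T = 0.1877 − 0.2194 = -0.0317 which rounds to -0.03
e^(−rT) = e^(−0.031·0.3333) = 0.9897
N(−d₂) = N(0.03) = 0.5120;  N(−d₁) = N(-0.19) = 0.4247
P = 294·0.9897·0.5120 − 296·0.4247 = 148.9776 − 125.7112 = 23.2664

23.27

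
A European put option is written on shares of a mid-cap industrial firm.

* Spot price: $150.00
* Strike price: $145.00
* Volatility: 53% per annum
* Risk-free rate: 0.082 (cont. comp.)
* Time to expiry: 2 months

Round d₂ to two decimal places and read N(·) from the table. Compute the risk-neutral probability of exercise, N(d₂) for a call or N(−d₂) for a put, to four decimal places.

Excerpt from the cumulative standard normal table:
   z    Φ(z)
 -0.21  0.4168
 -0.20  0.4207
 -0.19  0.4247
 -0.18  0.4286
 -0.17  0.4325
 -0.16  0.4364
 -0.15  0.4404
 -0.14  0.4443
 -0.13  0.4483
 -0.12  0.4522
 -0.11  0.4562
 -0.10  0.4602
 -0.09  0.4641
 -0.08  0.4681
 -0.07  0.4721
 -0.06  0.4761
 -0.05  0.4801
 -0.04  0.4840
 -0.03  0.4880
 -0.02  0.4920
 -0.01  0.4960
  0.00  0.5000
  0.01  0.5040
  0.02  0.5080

0.4562

T = 0.1667;  σ√T = 0.2164
d₁ = [ln(150/145) + (0.082 + ½·0.53²)·0.1667] / (σ√T) = (0.0339 + 0.0371) / 0.2164 = 0.3280 → 0.33
d₂ = 0.3280 − 0.2164 = 0.1117 → 0.11
Pr(exercise) under Q = N(−d₂) = N(-0.11) = 0.4562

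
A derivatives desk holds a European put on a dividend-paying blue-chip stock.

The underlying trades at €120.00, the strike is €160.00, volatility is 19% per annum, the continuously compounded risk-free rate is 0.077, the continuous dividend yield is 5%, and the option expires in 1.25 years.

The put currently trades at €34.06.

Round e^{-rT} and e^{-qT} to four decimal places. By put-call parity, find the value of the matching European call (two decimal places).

€1.48

e^(−qT) = e^(−0.05·1.25) = 0.9394;  e^(−rT) = e^(−0.077·1.25) = 0.9082
Put-call parity: C − P = S·e^(−qT) − K·e^(−rT) = 120·0.9394 − 160·0.9082 = 112.7280 − 145.3120 = -32.5840
C = P + (C − P) = 34.06 + (-32.5840) = 1.4760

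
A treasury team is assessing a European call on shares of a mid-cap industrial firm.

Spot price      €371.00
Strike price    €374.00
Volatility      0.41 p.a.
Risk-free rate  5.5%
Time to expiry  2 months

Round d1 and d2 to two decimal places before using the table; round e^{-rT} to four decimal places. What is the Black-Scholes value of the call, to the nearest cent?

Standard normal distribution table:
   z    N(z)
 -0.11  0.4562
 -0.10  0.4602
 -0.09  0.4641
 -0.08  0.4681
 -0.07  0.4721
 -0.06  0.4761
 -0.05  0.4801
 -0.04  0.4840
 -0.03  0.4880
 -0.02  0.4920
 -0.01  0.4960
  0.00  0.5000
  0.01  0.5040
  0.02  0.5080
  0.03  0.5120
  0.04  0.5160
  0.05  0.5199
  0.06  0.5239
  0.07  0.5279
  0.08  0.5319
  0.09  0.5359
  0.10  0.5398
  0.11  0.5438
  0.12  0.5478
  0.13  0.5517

T = 0.1667;  σ√T = 0.1674
d₁ = [ln(371/374) + (0.055 + 0.41²/2)·0.1667] / 0.1674 = [-0.0081 + 0.0232] / 0.1674 = 0.0903 which rounds to 0.09
d₂ = d₁ − σ√T = 0.0903 − 0.1674 = -0.0770 which rounds to -0.08
e^(−rT) = e^(−0.055·0.1667) = 0.9909
N(d₁) = N(0.09) = 0.5359;  N(d₂) = N(-0.08) = 0.4681
C = 371·0.5359 − 374·0.9909·0.4681 = 198.8189 − 173.4763 = 25.3426

€25.34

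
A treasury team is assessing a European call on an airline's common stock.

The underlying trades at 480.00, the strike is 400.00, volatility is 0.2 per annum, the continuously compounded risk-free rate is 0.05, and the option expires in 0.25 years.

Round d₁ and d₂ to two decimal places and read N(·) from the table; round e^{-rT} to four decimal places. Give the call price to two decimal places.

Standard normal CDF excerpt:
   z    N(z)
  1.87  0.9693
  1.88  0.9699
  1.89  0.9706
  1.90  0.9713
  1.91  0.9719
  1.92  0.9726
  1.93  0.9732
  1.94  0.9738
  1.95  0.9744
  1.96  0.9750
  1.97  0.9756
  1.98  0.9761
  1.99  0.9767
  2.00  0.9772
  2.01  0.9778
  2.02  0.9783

T = 0.25;  σ√T = 0.1000
d₁ = [ln(480/400) + (0.05 + 0.2²/2)·0.25] / 0.1000 = [0.1823 + 0.0175] / 0.1000 = 1.9982 which rounds to 2.00
d₂ = d₁ − σ√T = 1.9982 − 0.1000 = 1.8982 which rounds to 1.90
exp(−rT) = exp(−0.05·0.25) = 0.9876
C = 480·N(2.00) − 400·0.9876·N(1.90) = 480·0.9772 − 400·0.9876·0.9713 = 469.0560 − 383.7024 = 85.3536

85.35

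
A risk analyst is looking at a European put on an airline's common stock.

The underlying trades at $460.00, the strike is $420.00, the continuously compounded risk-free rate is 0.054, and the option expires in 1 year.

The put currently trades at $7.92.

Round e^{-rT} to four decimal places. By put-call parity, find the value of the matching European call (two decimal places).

exp(−rT) = exp(−0.054·1) = 0.9474
Put-call parity: C − P = S − K·e^(−rT) = 460 − 420·0.9474 = 460 − 397.9080 = 62.0920
C = P + (C − P) = 7.92 + (62.0920) = 70.0120

$70.01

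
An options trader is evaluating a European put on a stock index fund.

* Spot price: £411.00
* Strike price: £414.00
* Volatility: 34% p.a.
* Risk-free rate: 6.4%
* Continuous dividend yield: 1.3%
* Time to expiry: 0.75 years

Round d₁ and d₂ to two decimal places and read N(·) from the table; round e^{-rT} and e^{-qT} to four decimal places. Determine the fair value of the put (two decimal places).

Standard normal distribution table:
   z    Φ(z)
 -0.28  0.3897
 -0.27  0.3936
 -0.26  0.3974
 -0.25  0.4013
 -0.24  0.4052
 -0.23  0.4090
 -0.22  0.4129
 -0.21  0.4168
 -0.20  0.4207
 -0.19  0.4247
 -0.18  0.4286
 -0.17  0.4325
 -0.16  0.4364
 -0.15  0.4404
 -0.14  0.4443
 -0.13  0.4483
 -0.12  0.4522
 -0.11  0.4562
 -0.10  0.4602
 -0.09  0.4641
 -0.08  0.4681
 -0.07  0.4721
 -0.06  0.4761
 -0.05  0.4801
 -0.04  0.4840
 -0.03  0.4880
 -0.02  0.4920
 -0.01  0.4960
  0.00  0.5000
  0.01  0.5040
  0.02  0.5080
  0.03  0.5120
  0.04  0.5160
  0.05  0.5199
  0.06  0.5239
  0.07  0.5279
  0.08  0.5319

£40.27

σ√T = 0.34·√0.75 = 0.2944
d₁ = [ln(411/414) + (0.064 − 0.013 + ½·0.34²)·0.75] / (σ√T) = (-0.0073 + 0.0816) / 0.2944 = 0.2524 ≈ 0.25
d₂ = 0.2524 − 0.2944 = -0.0420 ≈ -0.04
e^(−qT) = e^(−0.013·0.75) = 0.9903;  e^(−rT) = e^(−0.064·0.75) = 0.9531
P = 414·0.9531·N(0.04) − 411·0.9903·N(-0.25) = 414·0.9531·0.5160 − 411·0.9903·0.4013 = 203.6050 − 163.3344 = 40.2706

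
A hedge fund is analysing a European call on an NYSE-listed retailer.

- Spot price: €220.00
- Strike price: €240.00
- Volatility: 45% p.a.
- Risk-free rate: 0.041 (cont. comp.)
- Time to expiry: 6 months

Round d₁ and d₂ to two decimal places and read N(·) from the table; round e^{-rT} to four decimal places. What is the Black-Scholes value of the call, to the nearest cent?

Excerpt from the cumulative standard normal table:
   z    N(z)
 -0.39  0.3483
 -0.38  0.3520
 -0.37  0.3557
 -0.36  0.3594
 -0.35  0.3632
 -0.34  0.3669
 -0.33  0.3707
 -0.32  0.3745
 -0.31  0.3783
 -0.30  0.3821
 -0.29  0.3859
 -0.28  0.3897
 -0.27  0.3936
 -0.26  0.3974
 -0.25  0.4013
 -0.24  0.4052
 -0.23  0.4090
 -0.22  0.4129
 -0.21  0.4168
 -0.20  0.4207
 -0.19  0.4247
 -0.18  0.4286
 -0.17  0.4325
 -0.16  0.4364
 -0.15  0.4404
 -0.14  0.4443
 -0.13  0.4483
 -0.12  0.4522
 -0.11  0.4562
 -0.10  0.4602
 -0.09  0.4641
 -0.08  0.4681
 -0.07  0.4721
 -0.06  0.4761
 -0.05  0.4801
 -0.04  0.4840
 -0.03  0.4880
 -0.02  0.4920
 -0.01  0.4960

€21.99

T = 0.5;  σ√T = 0.3182
d₁ = [ln(220/240) + (0.041 + 0.45²/2)·0.5] / 0.3182 = [-0.0870 + 0.0711] / 0.3182 = -0.0499 ⇒ -0.05
d₂ = d₁ − σ√T = -0.0499 − 0.3182 = -0.3681 ⇒ -0.37
exp(−rT) = exp(−0.041·0.5) = 0.9797
N(d₁) = N(-0.05) = 0.4801;  N(d₂) = N(-0.37) = 0.3557
C = 220·0.4801 − 240·0.9797·0.3557 = 105.6220 − 83.6350 = 21.9870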